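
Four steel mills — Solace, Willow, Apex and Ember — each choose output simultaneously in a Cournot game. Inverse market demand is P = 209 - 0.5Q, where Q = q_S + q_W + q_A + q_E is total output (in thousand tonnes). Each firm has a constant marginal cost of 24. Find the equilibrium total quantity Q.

A representative firm's profit is π_i = q_i(209 - 0.5Q) - 24q_i.
Setting ∂π_i/∂q_i = 0 with rivals' quantities fixed: 185 - q_i - (1/2)·Σ_{j≠i} q_j = 0.
By symmetry each firm produces the same amount; substituting Σ_{j≠i} q_j = 3q_i yields q_i = 185/(5/2) = 74.
Total output Q = 74 + 74 + 74 + 74 = 296.

296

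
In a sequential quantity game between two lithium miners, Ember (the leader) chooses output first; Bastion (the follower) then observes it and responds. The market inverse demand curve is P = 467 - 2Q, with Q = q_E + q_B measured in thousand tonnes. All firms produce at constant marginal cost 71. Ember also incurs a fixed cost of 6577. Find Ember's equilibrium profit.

The follower Bastion best-responds to any q_E: π_B = (467 - 2Q)q_B - 71q_B.
Setting the follower's marginal profit to zero, 396 - 2q_E - 4q_B = 0, i.e. q_B = (396 - 2q_E)/4.
Ember substitutes q_B(q_E) into its own profit: π_E = q_E(467 - 2q_E - (396 - 2q_E)/2) - 71q_E = (269 - q_E)q_E - 71q_E.
Maximising: ∂π_E/∂q_E = 198 - 2q_E = 0, giving q_E = 99.
Then q_B = (396 - 2·99)/4 = 99/2.
Price P = 467 - 2·(297/2) = 170.
Ember's profit: (170 - 71)·99 - 6577 = 3224.

3224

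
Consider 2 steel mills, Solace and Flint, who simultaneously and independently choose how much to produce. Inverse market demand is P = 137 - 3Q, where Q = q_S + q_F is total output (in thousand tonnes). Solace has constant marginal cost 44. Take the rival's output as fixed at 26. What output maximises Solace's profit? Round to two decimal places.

With the rival's output fixed at 26, Solace's profit is π_S = (137 - 3·26 - 3q_S)q_S - (44q_S) = (59 - 3q_S)q_S - (44q_S).
∂π_S/∂q_S = 15 - 6q_S = 0, so q_S = 5/2.

2.50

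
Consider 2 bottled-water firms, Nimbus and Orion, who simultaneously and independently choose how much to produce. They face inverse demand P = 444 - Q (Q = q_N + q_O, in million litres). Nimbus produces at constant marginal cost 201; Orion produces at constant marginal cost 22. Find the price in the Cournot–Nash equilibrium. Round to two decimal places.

222.33

Nimbus's profit: π_N = (444 - Q)q_N - (201q_N). Setting ∂π_N/∂q_N = 0: 243 - 2q_N - (q_O) = 0.
Orion's profit: π_O = (444 - Q)q_O - (22q_O). Setting ∂π_O/∂q_O = 0: 422 - 2q_O - (q_N) = 0.
Best responses: q_N = (243 - q_O)/2, q_O = (422 - q_N)/2.
Substituting one into the other gives q_N = 64/3 and q_O = 601/3.
Total output Q = 665/3, so price P = 444 - 665/3 = 667/3.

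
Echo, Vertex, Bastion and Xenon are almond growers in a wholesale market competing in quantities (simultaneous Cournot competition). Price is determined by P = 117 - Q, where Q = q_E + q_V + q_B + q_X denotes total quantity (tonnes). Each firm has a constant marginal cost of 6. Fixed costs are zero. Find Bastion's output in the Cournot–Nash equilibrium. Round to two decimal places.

22.20

A representative firm's profit is π_i = q_i(117 - Q) - 6q_i.
First-order condition (treating rivals' output as given): 111 - 2q_i - Σ_{j≠i} q_j = 0.
With identical firms every q_j equals q_i, so Σ_{j≠i} q_j = 3q_i and 111 = 5q_i, giving q_i = 111/5.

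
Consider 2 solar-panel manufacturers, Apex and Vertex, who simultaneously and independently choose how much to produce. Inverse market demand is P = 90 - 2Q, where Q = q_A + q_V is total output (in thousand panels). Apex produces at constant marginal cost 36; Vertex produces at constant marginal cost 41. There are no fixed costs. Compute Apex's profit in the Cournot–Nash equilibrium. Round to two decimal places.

Apex's profit: π_A = (90 - 2Q)q_A - (36q_A). Setting ∂π_A/∂q_A = 0: 54 - 4q_A - 2(q_V) = 0.
Vertex's profit: π_V = (90 - 2Q)q_V - (41q_V). Setting ∂π_V/∂q_V = 0: 49 - 4q_V - 2(q_A) = 0.
Rearranging gives the reaction functions q_A = (54 - 2q_V)/4 and q_V = (49 - 2q_A)/4.
Substituting one into the other gives q_A = 59/6 and q_V = 22/3.
Price P = 90 - 2·(103/6) = 167/3.
Apex's profit: (167/3 - 36)·(59/6) = 193.3889.

193.39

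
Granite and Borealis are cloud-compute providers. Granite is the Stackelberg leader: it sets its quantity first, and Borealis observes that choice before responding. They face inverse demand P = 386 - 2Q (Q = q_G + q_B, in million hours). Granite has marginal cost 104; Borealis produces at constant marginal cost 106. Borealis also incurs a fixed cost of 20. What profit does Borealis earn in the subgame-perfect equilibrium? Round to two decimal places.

The follower Borealis best-responds to any q_G: π_B = (386 - 2Q)q_B - 106q_B.
Setting the follower's marginal profit to zero, 280 - 2q_G - 4q_B = 0, i.e. q_B = (280 - 2q_G)/4.
Granite substitutes q_B(q_G) into its own profit: π_G = q_G(386 - 2q_G - (280 - 2q_G)/2) - 104q_G = (246 - q_G)q_G - 104q_G.
Maximising: ∂π_G/∂q_G = 142 - 2q_G = 0, giving q_G = 71.
Then q_B = (280 - 2·71)/4 = 69/2.
Price P = 386 - 2·(211/2) = 175.
Borealis's profit: (175 - 106)·(69/2) - 20 = 2360.5000.

2360.50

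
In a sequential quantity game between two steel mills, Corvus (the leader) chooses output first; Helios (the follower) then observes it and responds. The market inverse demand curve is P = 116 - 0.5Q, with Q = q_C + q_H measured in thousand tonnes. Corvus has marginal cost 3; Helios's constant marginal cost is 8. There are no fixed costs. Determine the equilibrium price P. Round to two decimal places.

Solve by backward induction. Given q_C, the follower Helios maximises π_H = (116 - (1/2)q_C - (1/2)q_H)q_H - 8q_H.
∂π_H/∂q_H = 108 - (1/2)q_C - q_H = 0 gives the reaction function q_H = (108 - (1/2)q_C).
The leader anticipates this reaction. Substituting into P = 116 - 0.5Q gives P = 62 - (1/4)q_C, so π_C = (62 - (1/4)q_C)q_C - 3q_C.
The leader's first-order condition 59 - (1/2)q_C = 0 yields q_C = 118.
Then q_H = (108 - (1/2)·118) = 49.
Total output Q = 167, so price P = 116 - (1/2)·167 = 65/2.

32.50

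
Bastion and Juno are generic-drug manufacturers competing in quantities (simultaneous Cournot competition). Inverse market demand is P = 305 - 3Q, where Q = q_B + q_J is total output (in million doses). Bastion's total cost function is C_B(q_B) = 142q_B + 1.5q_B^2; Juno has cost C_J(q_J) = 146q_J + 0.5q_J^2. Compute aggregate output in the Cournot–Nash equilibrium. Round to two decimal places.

Bastion's profit: π_B = (305 - 3Q)q_B - (142q_B + (3/2)q_B²). Setting ∂π_B/∂q_B = 0: 163 - 9q_B - 3(q_J) = 0.
Juno's first-order condition: 159 - 7q_J - 3(q_B) = 0.
Rearranging gives the reaction functions q_B = (163 - 3q_J)/9 and q_J = (159 - 3q_B)/7.
Substituting one into the other gives q_B = 332/27 and q_J = 157/9.
Total output Q = 332/27 + 157/9 = 803/27.

29.74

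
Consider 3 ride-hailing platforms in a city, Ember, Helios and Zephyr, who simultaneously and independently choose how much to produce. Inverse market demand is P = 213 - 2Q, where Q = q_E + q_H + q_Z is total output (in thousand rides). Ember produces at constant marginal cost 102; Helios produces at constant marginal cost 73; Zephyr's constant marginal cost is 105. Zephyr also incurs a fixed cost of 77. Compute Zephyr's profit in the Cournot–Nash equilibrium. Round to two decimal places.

Ember's profit: π_E = (213 - 2Q)q_E - (102q_E). Setting ∂π_E/∂q_E = 0: 111 - 4q_E - 2(q_H + q_Z) = 0.
Helios's first-order condition: 140 - 4q_H - 2(q_E + q_Z) = 0.
Zephyr's first-order condition: 108 - 4q_Z - 2(q_E + q_H) = 0.
Summing all 3 equations gives 359 − 8Q = 0, hence Q = 359/8.
Back-substituting: q_E = (111 − 359/4)/2 = 85/8, q_H = (140 − 359/4)/2 = 201/8, q_Z = (108 − 359/4)/2 = 73/8.
Price P = 213 - 2·(359/8) = 493/4.
Zephyr's profit: (493/4 - 105)·(73/8) - 77 = 89.5313.

89.53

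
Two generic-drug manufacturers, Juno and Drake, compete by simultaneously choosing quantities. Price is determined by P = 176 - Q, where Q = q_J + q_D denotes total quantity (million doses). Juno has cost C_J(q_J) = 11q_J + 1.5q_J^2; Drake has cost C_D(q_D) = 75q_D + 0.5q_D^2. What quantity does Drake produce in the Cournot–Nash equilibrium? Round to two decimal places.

Juno's profit: π_J = (176 - Q)q_J - (11q_J + (3/2)q_J²). Setting ∂π_J/∂q_J = 0: 165 - 5q_J - (q_D) = 0.
Drake's profit: π_D = (176 - Q)q_D - (75q_D + (1/2)q_D²). Setting ∂π_D/∂q_D = 0: 101 - 3q_D - (q_J) = 0.
So q_J = (165 - q_D)/5 and q_D = (101 - q_J)/3.
Solving the pair: q_J = 197/7, q_D = 170/7.

24.29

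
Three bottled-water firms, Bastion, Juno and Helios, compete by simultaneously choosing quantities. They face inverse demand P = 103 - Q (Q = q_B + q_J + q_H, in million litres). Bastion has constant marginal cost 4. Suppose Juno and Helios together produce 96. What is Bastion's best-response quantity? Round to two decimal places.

With rivals' combined output fixed at 96, Bastion's profit is π_B = (103 - 96 - q_B)q_B - (4q_B) = (7 - q_B)q_B - (4q_B).
∂π_B/∂q_B = 3 - 2q_B = 0, so q_B = 3/2.

1.50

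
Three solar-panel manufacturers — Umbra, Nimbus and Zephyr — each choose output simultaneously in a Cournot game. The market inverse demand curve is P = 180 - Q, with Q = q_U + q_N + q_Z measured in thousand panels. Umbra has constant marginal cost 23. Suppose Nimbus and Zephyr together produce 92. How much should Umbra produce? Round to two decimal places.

With rivals' combined output fixed at 92, Umbra's profit is π_U = (180 - 92 - q_U)q_U - (23q_U) = (88 - q_U)q_U - (23q_U).
∂π_U/∂q_U = 65 - 2q_U = 0, so q_U = 65/2.

32.50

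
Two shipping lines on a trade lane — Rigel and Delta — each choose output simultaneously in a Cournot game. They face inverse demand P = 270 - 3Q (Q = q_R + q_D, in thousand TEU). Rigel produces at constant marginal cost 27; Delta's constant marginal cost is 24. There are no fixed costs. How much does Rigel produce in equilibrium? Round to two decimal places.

Rigel's profit: π_R = (270 - 3Q)q_R - (27q_R). Setting ∂π_R/∂q_R = 0: 243 - 6q_R - 3(q_D) = 0.
Delta's first-order condition: 246 - 6q_D - 3(q_R) = 0.
Best responses: q_R = (243 - 3q_D)/6, q_D = (246 - 3q_R)/6.
Substituting one into the other gives q_R = 80/3 and q_D = 83/3.

26.67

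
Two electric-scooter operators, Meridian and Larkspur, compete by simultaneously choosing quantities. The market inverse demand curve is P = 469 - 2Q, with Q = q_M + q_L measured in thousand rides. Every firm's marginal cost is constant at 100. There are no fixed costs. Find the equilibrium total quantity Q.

Each firm earns π_i = (469 - 2Q)q_i - 100q_i.
First-order condition (treating rivals' output as given): 369 - 4q_i - 2q_j = 0.
With identical firms every q_j equals q_i, so q_j = q_i and 369 = 6q_i, giving q_i = 123/2.
Total output Q = 123/2 + 123/2 = 123.

123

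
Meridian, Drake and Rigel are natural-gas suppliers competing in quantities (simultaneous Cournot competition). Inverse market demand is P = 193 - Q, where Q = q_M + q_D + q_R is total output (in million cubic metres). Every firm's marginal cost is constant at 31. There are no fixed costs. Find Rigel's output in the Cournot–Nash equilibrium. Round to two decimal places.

40.50

A representative firm's profit is π_i = q_i(193 - Q) - 31q_i.
First-order condition (treating rivals' output as given): 162 - 2q_i - Σ_{j≠i} q_j = 0.
With identical firms every q_j equals q_i, so Σ_{j≠i} q_j = 2q_i and 162 = 4q_i, giving q_i = 81/2.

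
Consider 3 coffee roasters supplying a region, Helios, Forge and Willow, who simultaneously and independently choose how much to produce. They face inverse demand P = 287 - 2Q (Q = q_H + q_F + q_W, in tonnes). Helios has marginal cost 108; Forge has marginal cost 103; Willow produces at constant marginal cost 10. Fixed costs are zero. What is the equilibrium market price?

Helios's profit: π_H = (287 - 2Q)q_H - (108q_H). Setting ∂π_H/∂q_H = 0: 179 - 4q_H - 2(q_F + q_W) = 0.
Forge's first-order condition: 184 - 4q_F - 2(q_H + q_W) = 0.
Willow's profit: π_W = (287 - 2Q)q_W - (10q_W). Setting ∂π_W/∂q_W = 0: 277 - 4q_W - 2(q_H + q_F) = 0.
Summing all 3 equations gives 640 − 8Q = 0, hence Q = 80.
Back-substituting: q_H = (179 − 160)/2 = 19/2, q_F = (184 − 160)/2 = 12, q_W = (277 − 160)/2 = 117/2.
Total output Q = 80, so price P = 287 - 2·80 = 127.

127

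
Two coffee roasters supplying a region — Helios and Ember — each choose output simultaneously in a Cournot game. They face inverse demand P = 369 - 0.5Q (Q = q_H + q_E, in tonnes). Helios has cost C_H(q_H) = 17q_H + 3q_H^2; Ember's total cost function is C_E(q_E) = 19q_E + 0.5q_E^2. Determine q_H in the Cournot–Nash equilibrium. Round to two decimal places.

Helios's profit: π_H = (369 - 0.5Q)q_H - (17q_H + 3q_H²). Setting ∂π_H/∂q_H = 0: 352 - 7q_H - (1/2)(q_E) = 0.
Ember's first-order condition: 350 - 2q_E - (1/2)(q_H) = 0.
Rearranging gives the reaction functions q_H = (352 - (1/2)q_E)/7 and q_E = (350 - (1/2)q_H)/2.
Substituting one into the other gives q_H = 38.4727 and q_E = 165.3818.

38.47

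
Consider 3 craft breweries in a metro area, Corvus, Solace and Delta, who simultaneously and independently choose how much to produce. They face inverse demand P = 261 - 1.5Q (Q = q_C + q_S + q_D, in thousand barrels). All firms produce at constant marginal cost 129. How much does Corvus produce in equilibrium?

A representative firm's profit is π_i = q_i(261 - 1.5Q) - 129q_i.
First-order condition (treating rivals' output as given): 132 - 3q_i - (3/2)·Σ_{j≠i} q_j = 0.
By symmetry each firm produces the same amount; substituting Σ_{j≠i} q_j = 2q_i yields q_i = 132/6 = 22.

22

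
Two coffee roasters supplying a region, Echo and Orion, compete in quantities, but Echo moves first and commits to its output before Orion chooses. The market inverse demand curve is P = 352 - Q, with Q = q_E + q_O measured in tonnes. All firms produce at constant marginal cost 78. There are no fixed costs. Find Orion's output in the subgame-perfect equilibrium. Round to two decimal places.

68.50

The follower Orion best-responds to any q_E: π_O = (352 - Q)q_O - 78q_O.
Follower FOC: 274 - q_E - 2q_O = 0, so q_O(q_E) = (274 - q_E)/2.
The leader anticipates this reaction. Substituting into P = 352 - Q gives P = 215 - (1/2)q_E, so π_E = (215 - (1/2)q_E)q_E - 78q_E.
The leader's first-order condition 137 - q_E = 0 yields q_E = 137.
Then q_O = (274 - 137)/2 = 137/2.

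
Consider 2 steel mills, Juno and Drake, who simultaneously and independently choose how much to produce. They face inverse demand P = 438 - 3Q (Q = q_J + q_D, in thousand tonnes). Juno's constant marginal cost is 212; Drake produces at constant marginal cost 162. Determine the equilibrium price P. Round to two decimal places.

270.67

Juno's profit: π_J = (438 - 3Q)q_J - (212q_J). Setting ∂π_J/∂q_J = 0: 226 - 6q_J - 3(q_D) = 0.
Drake's profit: π_D = (438 - 3Q)q_D - (162q_D). Setting ∂π_D/∂q_D = 0: 276 - 6q_D - 3(q_J) = 0.
Best responses: q_J = (226 - 3q_D)/6, q_D = (276 - 3q_J)/6.
Substituting one into the other gives q_J = 176/9 and q_D = 326/9.
Total output Q = 502/9, so price P = 438 - 3·(502/9) = 812/3.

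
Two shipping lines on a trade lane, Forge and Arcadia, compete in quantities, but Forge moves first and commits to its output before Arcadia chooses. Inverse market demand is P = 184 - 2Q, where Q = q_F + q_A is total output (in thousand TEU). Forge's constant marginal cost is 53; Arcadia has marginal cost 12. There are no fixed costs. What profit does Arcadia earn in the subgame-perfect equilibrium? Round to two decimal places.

The follower Arcadia best-responds to any q_F: π_A = (184 - 2Q)q_A - 12q_A.
Setting the follower's marginal profit to zero, 172 - 2q_F - 4q_A = 0, i.e. q_A = (172 - 2q_F)/4.
The leader anticipates this reaction. Substituting into P = 184 - 2Q gives P = 98 - q_F, so π_F = (98 - q_F)q_F - 53q_F.
Leader FOC: 45 - 2q_F = 0, so q_F = 45/2.
Then q_A = (172 - 2·(45/2))/4 = 127/4.
Price P = 184 - 2·(217/4) = 151/2.
Arcadia's profit: (151/2 - 12)·(127/4) = 2016.1250.

2016.13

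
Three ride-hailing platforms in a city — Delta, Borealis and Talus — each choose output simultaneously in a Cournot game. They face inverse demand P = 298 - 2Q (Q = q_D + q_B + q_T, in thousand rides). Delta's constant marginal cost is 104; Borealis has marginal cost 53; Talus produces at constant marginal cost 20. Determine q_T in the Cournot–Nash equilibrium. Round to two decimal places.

49.38

Delta's profit: π_D = (298 - 2Q)q_D - (104q_D). Setting ∂π_D/∂q_D = 0: 194 - 4q_D - 2(q_B + q_T) = 0.
Borealis's first-order condition: 245 - 4q_B - 2(q_D + q_T) = 0.
Talus's profit: π_T = (298 - 2Q)q_T - (20q_T). Setting ∂π_T/∂q_T = 0: 278 - 4q_T - 2(q_D + q_B) = 0.
Adding the 3 conditions: 717 − 4Q − 4Q = 0, i.e. Q = 717/8.
Back-substituting: q_D = (194 − 717/4)/2 = 59/8, q_B = (245 − 717/4)/2 = 263/8, q_T = (278 − 717/4)/2 = 395/8.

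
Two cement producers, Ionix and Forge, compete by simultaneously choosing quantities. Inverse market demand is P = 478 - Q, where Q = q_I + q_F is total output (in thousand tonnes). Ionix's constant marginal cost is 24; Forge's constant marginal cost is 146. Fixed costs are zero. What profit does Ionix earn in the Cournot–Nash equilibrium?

36864

Ionix's profit: π_I = (478 - Q)q_I - (24q_I). Setting ∂π_I/∂q_I = 0: 454 - 2q_I - (q_F) = 0.
Forge's first-order condition: 332 - 2q_F - (q_I) = 0.
Rearranging gives the reaction functions q_I = (454 - q_F)/2 and q_F = (332 - q_I)/2.
Solving the pair: q_I = 192, q_F = 70.
Price P = 478 - 262 = 216.
Ionix's profit: (216 - 24)·192 = 36864.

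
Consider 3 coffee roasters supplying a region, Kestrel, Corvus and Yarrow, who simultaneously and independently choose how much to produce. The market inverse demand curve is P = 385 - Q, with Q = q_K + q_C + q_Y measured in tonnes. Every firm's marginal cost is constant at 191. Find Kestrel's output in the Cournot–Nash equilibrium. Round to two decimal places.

A representative firm's profit is π_i = q_i(385 - Q) - 191q_i.
Setting ∂π_i/∂q_i = 0 with rivals' quantities fixed: 194 - 2q_i - Σ_{j≠i} q_j = 0.
With identical firms every q_j equals q_i, so Σ_{j≠i} q_j = 2q_i and 194 = 4q_i, giving q_i = 97/2.

48.50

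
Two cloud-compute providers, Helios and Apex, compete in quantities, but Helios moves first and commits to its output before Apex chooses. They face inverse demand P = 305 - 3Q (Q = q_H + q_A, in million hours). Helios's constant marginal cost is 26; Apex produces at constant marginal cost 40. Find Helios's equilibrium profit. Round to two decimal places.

3577.04

The follower Apex best-responds to any q_H: π_A = (305 - 3Q)q_A - 40q_A.
Follower FOC: 265 - 3q_H - 6q_A = 0, so q_A(q_H) = (265 - 3q_H)/6.
The leader anticipates this reaction. Substituting into P = 305 - 3Q gives P = 345/2 - (3/2)q_H, so π_H = (345/2 - (3/2)q_H)q_H - 26q_H.
The leader's first-order condition 293/2 - 3q_H = 0 yields q_H = 293/6.
Then q_A = (265 - 3·(293/6))/6 = 79/4.
Price P = 305 - 3·(823/12) = 397/4.
Helios's profit: (397/4 - 26)·(293/6) = 3577.0417.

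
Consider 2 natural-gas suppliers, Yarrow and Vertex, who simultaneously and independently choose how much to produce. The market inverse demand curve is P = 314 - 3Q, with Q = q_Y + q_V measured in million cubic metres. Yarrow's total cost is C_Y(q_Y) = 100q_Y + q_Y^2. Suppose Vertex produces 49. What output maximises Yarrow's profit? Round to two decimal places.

With the rival's output fixed at 49, Yarrow's profit is π_Y = (314 - 3·49 - 3q_Y)q_Y - (100q_Y + q_Y²) = (167 - 3q_Y)q_Y - (100q_Y + q_Y²).
∂π_Y/∂q_Y = 67 - 8q_Y = 0, so q_Y = 67/8.

8.38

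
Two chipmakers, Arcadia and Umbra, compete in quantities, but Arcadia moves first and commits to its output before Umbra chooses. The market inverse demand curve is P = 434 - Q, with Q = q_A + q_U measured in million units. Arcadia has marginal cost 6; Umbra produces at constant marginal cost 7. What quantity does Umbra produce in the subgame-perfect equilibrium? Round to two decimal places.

106.25

The follower Umbra best-responds to any q_A: π_U = (434 - Q)q_U - 7q_U.
Setting the follower's marginal profit to zero, 427 - q_A - 2q_U = 0, i.e. q_U = (427 - q_A)/2.
The leader anticipates this reaction. Substituting into P = 434 - Q gives P = 441/2 - (1/2)q_A, so π_A = (441/2 - (1/2)q_A)q_A - 6q_A.
Leader FOC: 429/2 - q_A = 0, so q_A = 429/2.
Then q_U = (427 - 429/2)/2 = 425/4.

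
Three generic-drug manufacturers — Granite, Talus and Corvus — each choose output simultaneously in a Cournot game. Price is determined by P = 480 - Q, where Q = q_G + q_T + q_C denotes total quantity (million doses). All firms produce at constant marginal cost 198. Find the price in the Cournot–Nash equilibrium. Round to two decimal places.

A representative firm's profit is π_i = q_i(480 - Q) - 198q_i.
Setting ∂π_i/∂q_i = 0 with rivals' quantities fixed: 282 - 2q_i - Σ_{j≠i} q_j = 0.
By symmetry each firm produces the same amount; substituting Σ_{j≠i} q_j = 2q_i yields q_i = 282/4 = 141/2.
Total output Q = 423/2, so price P = 480 - 423/2 = 537/2.

268.50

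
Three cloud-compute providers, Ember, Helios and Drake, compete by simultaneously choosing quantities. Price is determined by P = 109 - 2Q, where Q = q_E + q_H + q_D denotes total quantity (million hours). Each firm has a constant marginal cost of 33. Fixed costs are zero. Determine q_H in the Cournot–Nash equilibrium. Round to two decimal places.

9.50

A representative firm's profit is π_i = q_i(109 - 2Q) - 33q_i.
First-order condition (treating rivals' output as given): 76 - 4q_i - 2·Σ_{j≠i} q_j = 0.
With identical firms every q_j equals q_i, so Σ_{j≠i} q_j = 2q_i and 76 = 8q_i, giving q_i = 19/2.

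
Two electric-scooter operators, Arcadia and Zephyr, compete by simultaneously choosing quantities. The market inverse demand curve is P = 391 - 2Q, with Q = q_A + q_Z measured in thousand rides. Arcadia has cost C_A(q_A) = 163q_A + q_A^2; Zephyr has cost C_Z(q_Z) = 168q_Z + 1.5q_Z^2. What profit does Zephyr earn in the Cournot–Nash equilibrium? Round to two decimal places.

1885.55

Arcadia's profit: π_A = (391 - 2Q)q_A - (163q_A + q_A²). Setting ∂π_A/∂q_A = 0: 228 - 6q_A - 2(q_Z) = 0.
Zephyr's first-order condition: 223 - 7q_Z - 2(q_A) = 0.
Rearranging gives the reaction functions q_A = (228 - 2q_Z)/6 and q_Z = (223 - 2q_A)/7.
Solving the pair: q_A = 575/19, q_Z = 441/19.
Price P = 391 - 2·(1016/19) = 284.0526.
Zephyr's profit: 284.0526·(441/19) - 168·(441/19) - (3/2)(441/19)² = 1885.5499.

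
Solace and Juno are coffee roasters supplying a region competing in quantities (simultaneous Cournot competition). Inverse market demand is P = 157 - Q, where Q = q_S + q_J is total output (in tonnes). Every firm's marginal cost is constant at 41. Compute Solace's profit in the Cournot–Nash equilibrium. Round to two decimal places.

1495.11

A representative firm's profit is π_i = q_i(157 - Q) - 41q_i.
First-order condition (treating rivals' output as given): 116 - 2q_i - q_j = 0.
By symmetry each firm produces the same amount; substituting q_j = q_i yields q_i = 116/3.
Price P = 157 - 232/3 = 239/3.
Solace's profit: (239/3 - 41)·(116/3) = 1495.1111.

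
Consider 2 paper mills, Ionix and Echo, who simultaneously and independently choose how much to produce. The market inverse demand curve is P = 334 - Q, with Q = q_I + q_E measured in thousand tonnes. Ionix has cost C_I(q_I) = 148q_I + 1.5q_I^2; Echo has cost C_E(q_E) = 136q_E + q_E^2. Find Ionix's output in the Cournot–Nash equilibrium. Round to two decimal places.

Ionix's profit: π_I = (334 - Q)q_I - (148q_I + (3/2)q_I²). Setting ∂π_I/∂q_I = 0: 186 - 5q_I - (q_E) = 0.
Echo's first-order condition: 198 - 4q_E - (q_I) = 0.
Best responses: q_I = (186 - q_E)/5, q_E = (198 - q_I)/4.
Solving the pair: q_I = 546/19, q_E = 804/19.

28.74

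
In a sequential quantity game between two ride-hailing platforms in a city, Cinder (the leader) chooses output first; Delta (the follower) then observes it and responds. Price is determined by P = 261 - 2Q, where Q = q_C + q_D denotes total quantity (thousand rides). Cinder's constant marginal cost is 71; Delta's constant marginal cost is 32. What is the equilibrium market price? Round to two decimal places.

The follower Delta best-responds to any q_C: π_D = (261 - 2Q)q_D - 32q_D.
Setting the follower's marginal profit to zero, 229 - 2q_C - 4q_D = 0, i.e. q_D = (229 - 2q_C)/4.
The leader anticipates this reaction. Substituting into P = 261 - 2Q gives P = 293/2 - q_C, so π_C = (293/2 - q_C)q_C - 71q_C.
Leader FOC: 151/2 - 2q_C = 0, so q_C = 151/4.
Then q_D = (229 - 2·(151/4))/4 = 307/8.
Total output Q = 609/8, so price P = 261 - 2·(609/8) = 435/4.

108.75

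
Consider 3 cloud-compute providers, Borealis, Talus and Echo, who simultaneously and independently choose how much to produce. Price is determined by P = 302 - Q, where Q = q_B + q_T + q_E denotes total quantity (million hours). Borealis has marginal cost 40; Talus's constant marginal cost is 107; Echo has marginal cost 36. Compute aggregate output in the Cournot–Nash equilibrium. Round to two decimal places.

180.75

Borealis's profit: π_B = (302 - Q)q_B - (40q_B). Setting ∂π_B/∂q_B = 0: 262 - 2q_B - (q_T + q_E) = 0.
Talus's profit: π_T = (302 - Q)q_T - (107q_T). Setting ∂π_T/∂q_T = 0: 195 - 2q_T - (q_B + q_E) = 0.
Echo's first-order condition: 266 - 2q_E - (q_B + q_T) = 0.
Adding the 3 conditions: 723 − 2Q − 2Q = 0, i.e. Q = 723/4.
Back-substituting: q_B = (262 − 723/4) = 325/4, q_T = (195 − 723/4) = 57/4, q_E = (266 − 723/4) = 341/4.
Total output Q = 325/4 + 57/4 + 341/4 = 723/4.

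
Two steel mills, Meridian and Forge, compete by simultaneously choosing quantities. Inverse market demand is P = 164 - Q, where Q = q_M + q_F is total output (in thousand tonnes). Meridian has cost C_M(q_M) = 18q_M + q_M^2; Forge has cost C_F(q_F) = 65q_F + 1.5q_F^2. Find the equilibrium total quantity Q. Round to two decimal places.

Meridian's profit: π_M = (164 - Q)q_M - (18q_M + q_M²). Setting ∂π_M/∂q_M = 0: 146 - 4q_M - (q_F) = 0.
Forge's profit: π_F = (164 - Q)q_F - (65q_F + (3/2)q_F²). Setting ∂π_F/∂q_F = 0: 99 - 5q_F - (q_M) = 0.
Best responses: q_M = (146 - q_F)/4, q_F = (99 - q_M)/5.
Substituting one into the other gives q_M = 631/19 and q_F = 250/19.
Total output Q = 631/19 + 250/19 = 881/19.

46.37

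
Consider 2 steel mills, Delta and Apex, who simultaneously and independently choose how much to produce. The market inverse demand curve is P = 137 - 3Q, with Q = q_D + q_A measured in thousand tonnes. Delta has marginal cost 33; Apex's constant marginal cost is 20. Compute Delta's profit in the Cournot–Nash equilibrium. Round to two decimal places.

Delta's profit: π_D = (137 - 3Q)q_D - (33q_D). Setting ∂π_D/∂q_D = 0: 104 - 6q_D - 3(q_A) = 0.
Apex's profit: π_A = (137 - 3Q)q_A - (20q_A). Setting ∂π_A/∂q_A = 0: 117 - 6q_A - 3(q_D) = 0.
Rearranging gives the reaction functions q_D = (104 - 3q_A)/6 and q_A = (117 - 3q_D)/6.
Substituting one into the other gives q_D = 91/9 and q_A = 130/9.
Price P = 137 - 3·(221/9) = 190/3.
Delta's profit: (190/3 - 33)·(91/9) = 306.7037.

306.70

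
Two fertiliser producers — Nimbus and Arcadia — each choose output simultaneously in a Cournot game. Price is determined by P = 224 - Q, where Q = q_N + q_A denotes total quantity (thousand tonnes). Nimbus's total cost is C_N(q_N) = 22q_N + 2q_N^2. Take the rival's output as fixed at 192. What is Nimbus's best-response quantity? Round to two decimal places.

1.67

With the rival's output fixed at 192, Nimbus's profit is π_N = (224 - 192 - q_N)q_N - (22q_N + 2q_N²) = (32 - q_N)q_N - (22q_N + 2q_N²).
∂π_N/∂q_N = 10 - 6q_N = 0, so q_N = 5/3.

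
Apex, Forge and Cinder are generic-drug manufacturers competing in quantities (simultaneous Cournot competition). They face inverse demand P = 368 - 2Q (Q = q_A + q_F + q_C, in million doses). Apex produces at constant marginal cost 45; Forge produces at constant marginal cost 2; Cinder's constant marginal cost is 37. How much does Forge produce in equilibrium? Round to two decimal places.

55.50

Apex's profit: π_A = (368 - 2Q)q_A - (45q_A). Setting ∂π_A/∂q_A = 0: 323 - 4q_A - 2(q_F + q_C) = 0.
Forge's first-order condition: 366 - 4q_F - 2(q_A + q_C) = 0.
Cinder's first-order condition: 331 - 4q_C - 2(q_A + q_F) = 0.
Adding the 3 conditions: 1020 − 4Q − 4Q = 0, i.e. Q = 255/2.
Back-substituting: q_A = (323 − 255)/2 = 34, q_F = (366 − 255)/2 = 111/2, q_C = (331 − 255)/2 = 38.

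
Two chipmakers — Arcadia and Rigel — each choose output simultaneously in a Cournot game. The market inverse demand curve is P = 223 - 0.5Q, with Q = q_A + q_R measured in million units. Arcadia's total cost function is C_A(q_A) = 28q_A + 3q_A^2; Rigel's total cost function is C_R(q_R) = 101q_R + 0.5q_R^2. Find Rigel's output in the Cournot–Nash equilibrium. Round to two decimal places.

Arcadia's profit: π_A = (223 - 0.5Q)q_A - (28q_A + 3q_A²). Setting ∂π_A/∂q_A = 0: 195 - 7q_A - (1/2)(q_R) = 0.
Rigel's first-order condition: 122 - 2q_R - (1/2)(q_A) = 0.
Best responses: q_A = (195 - (1/2)q_R)/7, q_R = (122 - (1/2)q_A)/2.
Solving the pair: q_A = 1316/55, q_R = 55.0182.

55.02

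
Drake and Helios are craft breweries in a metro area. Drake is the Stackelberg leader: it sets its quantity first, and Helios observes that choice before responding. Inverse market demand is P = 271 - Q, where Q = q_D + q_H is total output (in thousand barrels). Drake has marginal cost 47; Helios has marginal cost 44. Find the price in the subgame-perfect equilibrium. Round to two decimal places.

102.25

The follower Helios best-responds to any q_D: π_H = (271 - Q)q_H - 44q_H.
Follower FOC: 227 - q_D - 2q_H = 0, so q_H(q_D) = (227 - q_D)/2.
Drake substitutes q_H(q_D) into its own profit: π_D = q_D(271 - q_D - (227 - q_D)/2) - 47q_D = (315/2 - (1/2)q_D)q_D - 47q_D.
The leader's first-order condition 221/2 - q_D = 0 yields q_D = 221/2.
Then q_H = (227 - 221/2)/2 = 233/4.
Total output Q = 675/4, so price P = 271 - 675/4 = 409/4.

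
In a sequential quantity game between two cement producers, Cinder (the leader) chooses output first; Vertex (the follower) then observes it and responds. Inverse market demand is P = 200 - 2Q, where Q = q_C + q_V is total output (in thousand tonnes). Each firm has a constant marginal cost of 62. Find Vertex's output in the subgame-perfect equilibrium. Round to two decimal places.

The follower Vertex best-responds to any q_C: π_V = (200 - 2Q)q_V - 62q_V.
Follower FOC: 138 - 2q_C - 4q_V = 0, so q_V(q_C) = (138 - 2q_C)/4.
The leader anticipates this reaction. Substituting into P = 200 - 2Q gives P = 131 - q_C, so π_C = (131 - q_C)q_C - 62q_C.
Leader FOC: 69 - 2q_C = 0, so q_C = 69/2.
Then q_V = (138 - 2·(69/2))/4 = 69/4.

17.25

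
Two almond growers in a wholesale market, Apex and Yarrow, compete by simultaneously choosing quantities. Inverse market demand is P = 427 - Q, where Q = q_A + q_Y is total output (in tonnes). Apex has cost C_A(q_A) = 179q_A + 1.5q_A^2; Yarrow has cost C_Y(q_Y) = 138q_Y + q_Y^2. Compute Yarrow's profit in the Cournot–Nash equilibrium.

7938

Apex's profit: π_A = (427 - Q)q_A - (179q_A + (3/2)q_A²). Setting ∂π_A/∂q_A = 0: 248 - 5q_A - (q_Y) = 0.
Yarrow's first-order condition: 289 - 4q_Y - (q_A) = 0.
So q_A = (248 - q_Y)/5 and q_Y = (289 - q_A)/4.
Substituting one into the other gives q_A = 37 and q_Y = 63.
Price P = 427 - 100 = 327.
Yarrow's profit: 327·63 - 138·63 - 63² = 7938.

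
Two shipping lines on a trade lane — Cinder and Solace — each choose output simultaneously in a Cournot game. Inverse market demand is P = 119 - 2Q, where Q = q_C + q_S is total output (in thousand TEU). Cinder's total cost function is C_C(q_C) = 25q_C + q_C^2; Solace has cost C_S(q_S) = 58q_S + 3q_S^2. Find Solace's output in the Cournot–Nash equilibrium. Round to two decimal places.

Cinder's profit: π_C = (119 - 2Q)q_C - (25q_C + q_C²). Setting ∂π_C/∂q_C = 0: 94 - 6q_C - 2(q_S) = 0.
Solace's profit: π_S = (119 - 2Q)q_S - (58q_S + 3q_S²). Setting ∂π_S/∂q_S = 0: 61 - 10q_S - 2(q_C) = 0.
Best responses: q_C = (94 - 2q_S)/6, q_S = (61 - 2q_C)/10.
Solving the pair: q_C = 409/28, q_S = 89/28.

3.18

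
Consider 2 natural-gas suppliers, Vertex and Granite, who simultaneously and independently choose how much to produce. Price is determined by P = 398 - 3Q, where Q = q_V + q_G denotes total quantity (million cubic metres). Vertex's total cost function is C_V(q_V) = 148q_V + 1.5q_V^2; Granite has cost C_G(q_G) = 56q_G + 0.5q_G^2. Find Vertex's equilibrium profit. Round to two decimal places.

Vertex's profit: π_V = (398 - 3Q)q_V - (148q_V + (3/2)q_V²). Setting ∂π_V/∂q_V = 0: 250 - 9q_V - 3(q_G) = 0.
Granite's profit: π_G = (398 - 3Q)q_G - (56q_G + (1/2)q_G²). Setting ∂π_G/∂q_G = 0: 342 - 7q_G - 3(q_V) = 0.
So q_V = (250 - 3q_G)/9 and q_G = (342 - 3q_V)/7.
Substituting one into the other gives q_V = 362/27 and q_G = 388/9.
Price P = 398 - 3·(1526/27) = 228.4444.
Vertex's profit: 228.4444·(362/27) - 148·(362/27) - (3/2)(362/27)² = 808.9136.

808.91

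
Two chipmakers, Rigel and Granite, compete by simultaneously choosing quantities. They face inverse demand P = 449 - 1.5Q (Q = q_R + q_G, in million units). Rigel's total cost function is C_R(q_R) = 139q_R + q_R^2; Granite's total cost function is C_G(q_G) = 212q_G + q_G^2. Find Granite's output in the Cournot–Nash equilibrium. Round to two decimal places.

31.65

Rigel's profit: π_R = (449 - 1.5Q)q_R - (139q_R + q_R²). Setting ∂π_R/∂q_R = 0: 310 - 5q_R - (3/2)(q_G) = 0.
Granite's profit: π_G = (449 - 1.5Q)q_G - (212q_G + q_G²). Setting ∂π_G/∂q_G = 0: 237 - 5q_G - (3/2)(q_R) = 0.
Rearranging gives the reaction functions q_R = (310 - (3/2)q_G)/5 and q_G = (237 - (3/2)q_R)/5.
Substituting one into the other gives q_R = 52.5055 and q_G = 31.6484.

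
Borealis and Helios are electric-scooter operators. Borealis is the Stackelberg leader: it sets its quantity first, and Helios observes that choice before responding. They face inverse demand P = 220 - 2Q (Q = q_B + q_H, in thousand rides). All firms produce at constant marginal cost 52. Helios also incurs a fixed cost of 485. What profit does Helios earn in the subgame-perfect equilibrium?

Solve by backward induction. Given q_B, the follower Helios maximises π_H = (220 - 2q_B - 2q_H)q_H - 52q_H.
∂π_H/∂q_H = 168 - 2q_B - 4q_H = 0 gives the reaction function q_H = (168 - 2q_B)/4.
The leader anticipates this reaction. Substituting into P = 220 - 2Q gives P = 136 - q_B, so π_B = (136 - q_B)q_B - 52q_B.
Maximising: ∂π_B/∂q_B = 84 - 2q_B = 0, giving q_B = 42.
Then q_H = (168 - 2·42)/4 = 21.
Price P = 220 - 2·63 = 94.
Helios's profit: (94 - 52)·21 - 485 = 397.

397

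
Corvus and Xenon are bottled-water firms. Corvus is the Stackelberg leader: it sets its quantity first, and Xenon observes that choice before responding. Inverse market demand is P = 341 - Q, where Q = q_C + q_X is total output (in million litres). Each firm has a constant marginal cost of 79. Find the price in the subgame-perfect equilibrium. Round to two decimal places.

Solve by backward induction. Given q_C, the follower Xenon maximises π_X = (341 - q_C - q_X)q_X - 79q_X.
Follower FOC: 262 - q_C - 2q_X = 0, so q_X(q_C) = (262 - q_C)/2.
The leader anticipates this reaction. Substituting into P = 341 - Q gives P = 210 - (1/2)q_C, so π_C = (210 - (1/2)q_C)q_C - 79q_C.
The leader's first-order condition 131 - q_C = 0 yields q_C = 131.
Then q_X = (262 - 131)/2 = 131/2.
Total output Q = 393/2, so price P = 341 - 393/2 = 289/2.

144.50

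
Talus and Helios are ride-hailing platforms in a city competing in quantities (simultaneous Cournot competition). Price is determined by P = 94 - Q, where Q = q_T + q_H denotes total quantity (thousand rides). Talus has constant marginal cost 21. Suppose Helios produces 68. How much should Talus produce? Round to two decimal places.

2.50

With the rival's output fixed at 68, Talus's profit is π_T = (94 - 68 - q_T)q_T - (21q_T) = (26 - q_T)q_T - (21q_T).
∂π_T/∂q_T = 5 - 2q_T = 0, so q_T = 5/2.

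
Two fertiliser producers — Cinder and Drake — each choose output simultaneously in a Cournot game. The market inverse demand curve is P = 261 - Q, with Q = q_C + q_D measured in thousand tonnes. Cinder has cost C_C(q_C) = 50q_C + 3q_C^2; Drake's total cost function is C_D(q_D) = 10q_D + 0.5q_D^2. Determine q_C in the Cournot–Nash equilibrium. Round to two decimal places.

Cinder's profit: π_C = (261 - Q)q_C - (50q_C + 3q_C²). Setting ∂π_C/∂q_C = 0: 211 - 8q_C - (q_D) = 0.
Drake's profit: π_D = (261 - Q)q_D - (10q_D + (1/2)q_D²). Setting ∂π_D/∂q_D = 0: 251 - 3q_D - (q_C) = 0.
Best responses: q_C = (211 - q_D)/8, q_D = (251 - q_C)/3.
Solving the pair: q_C = 382/23, q_D = 1797/23.

16.61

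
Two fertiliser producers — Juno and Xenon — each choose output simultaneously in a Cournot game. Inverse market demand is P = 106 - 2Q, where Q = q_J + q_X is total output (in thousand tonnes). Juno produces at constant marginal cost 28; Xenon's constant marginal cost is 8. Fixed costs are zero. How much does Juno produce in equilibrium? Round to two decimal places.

9.67

Juno's profit: π_J = (106 - 2Q)q_J - (28q_J). Setting ∂π_J/∂q_J = 0: 78 - 4q_J - 2(q_X) = 0.
Xenon's profit: π_X = (106 - 2Q)q_X - (8q_X). Setting ∂π_X/∂q_X = 0: 98 - 4q_X - 2(q_J) = 0.
Best responses: q_J = (78 - 2q_X)/4, q_X = (98 - 2q_J)/4.
Substituting one into the other gives q_J = 29/3 and q_X = 59/3.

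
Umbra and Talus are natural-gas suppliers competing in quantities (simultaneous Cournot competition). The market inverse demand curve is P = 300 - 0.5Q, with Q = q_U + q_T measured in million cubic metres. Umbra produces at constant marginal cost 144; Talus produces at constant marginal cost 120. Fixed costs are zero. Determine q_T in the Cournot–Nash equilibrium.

136

Umbra's profit: π_U = (300 - 0.5Q)q_U - (144q_U). Setting ∂π_U/∂q_U = 0: 156 - q_U - (1/2)(q_T) = 0.
Talus's first-order condition: 180 - q_T - (1/2)(q_U) = 0.
Best responses: q_U = (156 - (1/2)q_T), q_T = (180 - (1/2)q_U).
Substituting one into the other gives q_U = 88 and q_T = 136.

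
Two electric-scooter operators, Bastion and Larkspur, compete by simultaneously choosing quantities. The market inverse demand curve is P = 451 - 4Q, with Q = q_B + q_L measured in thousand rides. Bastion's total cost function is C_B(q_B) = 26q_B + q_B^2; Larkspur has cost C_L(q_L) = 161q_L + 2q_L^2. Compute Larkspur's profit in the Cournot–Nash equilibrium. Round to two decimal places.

Bastion's profit: π_B = (451 - 4Q)q_B - (26q_B + q_B²). Setting ∂π_B/∂q_B = 0: 425 - 10q_B - 4(q_L) = 0.
Larkspur's first-order condition: 290 - 12q_L - 4(q_B) = 0.
Best responses: q_B = (425 - 4q_L)/10, q_L = (290 - 4q_B)/12.
Solving the pair: q_B = 985/26, q_L = 150/13.
Price P = 451 - 4·(1285/26) = 253.3077.
Larkspur's profit: 253.3077·(150/13) - 161·(150/13) - 2(150/13)² = 798.8166.

798.82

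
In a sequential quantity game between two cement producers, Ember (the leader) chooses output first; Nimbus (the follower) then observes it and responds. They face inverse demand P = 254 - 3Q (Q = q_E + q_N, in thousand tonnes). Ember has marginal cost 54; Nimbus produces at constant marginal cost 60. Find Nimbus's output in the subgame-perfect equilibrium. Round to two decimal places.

15.17

Solve by backward induction. Given q_E, the follower Nimbus maximises π_N = (254 - 3q_E - 3q_N)q_N - 60q_N.
Follower FOC: 194 - 3q_E - 6q_N = 0, so q_N(q_E) = (194 - 3q_E)/6.
Ember substitutes q_N(q_E) into its own profit: π_E = q_E(254 - 3q_E - (194 - 3q_E)/2) - 54q_E = (157 - (3/2)q_E)q_E - 54q_E.
Maximising: ∂π_E/∂q_E = 103 - 3q_E = 0, giving q_E = 103/3.
Then q_N = (194 - 3·(103/3))/6 = 91/6.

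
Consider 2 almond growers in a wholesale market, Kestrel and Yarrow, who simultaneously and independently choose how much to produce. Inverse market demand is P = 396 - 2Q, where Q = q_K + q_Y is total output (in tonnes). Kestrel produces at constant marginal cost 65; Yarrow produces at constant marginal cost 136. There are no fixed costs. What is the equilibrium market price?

199

Kestrel's profit: π_K = (396 - 2Q)q_K - (65q_K). Setting ∂π_K/∂q_K = 0: 331 - 4q_K - 2(q_Y) = 0.
Yarrow's profit: π_Y = (396 - 2Q)q_Y - (136q_Y). Setting ∂π_Y/∂q_Y = 0: 260 - 4q_Y - 2(q_K) = 0.
So q_K = (331 - 2q_Y)/4 and q_Y = (260 - 2q_K)/4.
Substituting one into the other gives q_K = 67 and q_Y = 63/2.
Total output Q = 197/2, so price P = 396 - 2·(197/2) = 199.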